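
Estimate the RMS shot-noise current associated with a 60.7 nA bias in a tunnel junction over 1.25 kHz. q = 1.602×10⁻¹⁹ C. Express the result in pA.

I_n = √(2qI·B)
2qI·B = 2 × 1.602×10⁻¹⁹ × 6.07×10⁻⁸ × 1.25×10³ = 2.43×10⁻²³ A²
I_n = √(2.43×10⁻²³) = 4.93×10⁻¹² A = 4.93 pA

4.93 pA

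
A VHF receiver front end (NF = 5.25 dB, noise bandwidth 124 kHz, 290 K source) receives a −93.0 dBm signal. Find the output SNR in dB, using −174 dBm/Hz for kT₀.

24.8 dB

Noise floor: N = −174 + 10 log₁₀(B) + NF
10 log₁₀(1.24×10⁵) = 50.93 dB
N = −174 + 50.93 + 5.25 = −117.82 dBm
SNR = P_sig − N = −93.0 − (−117.82) = 24.82 dB → 24.8 dB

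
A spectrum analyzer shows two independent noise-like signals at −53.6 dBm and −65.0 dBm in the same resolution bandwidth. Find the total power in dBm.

−53.3 dBm

Convert to linear, add, convert back:
P₁ = 4.37×10⁻⁹ W, P₂ = 3.16×10⁻¹⁰ W
P_tot = 4.68×10⁻⁹ W → 10 log₁₀(P_tot / 10⁻³) = −53.3 dBm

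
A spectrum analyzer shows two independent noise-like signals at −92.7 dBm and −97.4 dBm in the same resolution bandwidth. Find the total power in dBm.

−91.4 dBm

Convert to linear, add, convert back:
P₁ = 5.37×10⁻¹³ W, P₂ = 1.82×10⁻¹³ W
P_tot = 7.19×10⁻¹³ W → 10 log₁₀(P_tot / 10⁻³) = −91.4 dBm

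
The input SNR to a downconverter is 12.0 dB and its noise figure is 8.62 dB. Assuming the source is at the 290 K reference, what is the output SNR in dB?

By definition F = SNR_in/SNR_out, so in dB: SNR_out = SNR_in − NF
SNR_out = 12.0 − 8.62 = 3.38 dB

3.38 dB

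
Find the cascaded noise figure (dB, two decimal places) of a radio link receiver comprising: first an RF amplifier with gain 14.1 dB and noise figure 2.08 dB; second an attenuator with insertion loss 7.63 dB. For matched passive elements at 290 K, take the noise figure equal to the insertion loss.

Convert to linear (a loss of L dB is a gain of −L dB): F_i = 10^(NF_i/10), G_i = 10^(G_i,dB/10)
  Stage 1: F_1 = 10^(2.08/10) = 1.614, G_1 = 10^(14.1/10) = 25.70
  Stage 2: F_2 = 10^(7.63/10) = 5.794, G_2 = 10^(−7.63/10) = 0.1726
Friis cascade:
  F = 1.614 + (5.794 − 1)/25.70 = 1.801
NF = 10 log₁₀(1.801) = 2.55 dB

2.55 dB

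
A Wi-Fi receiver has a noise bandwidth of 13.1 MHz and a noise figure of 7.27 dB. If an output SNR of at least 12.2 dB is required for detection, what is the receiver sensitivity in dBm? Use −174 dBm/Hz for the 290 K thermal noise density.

Sensitivity = −174 + 10 log₁₀(B) + NF + SNR_min
= −174 + 71.17 + 7.27 + 12.2
= −83.36 dBm → −83.4 dBm

−83.4 dBm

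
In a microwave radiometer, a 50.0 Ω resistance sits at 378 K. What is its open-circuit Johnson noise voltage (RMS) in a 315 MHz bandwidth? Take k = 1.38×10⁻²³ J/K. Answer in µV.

18.1 µV

V_n = √(4kTRB)
4kTRB = 4 × 1.38×10⁻²³ × 378 × 5.00×10¹ × 3.15×10⁸ = 3.29×10⁻¹⁰ V²
V_n = √(3.29×10⁻¹⁰) = 1.81×10⁻⁵ V = 18.1 µV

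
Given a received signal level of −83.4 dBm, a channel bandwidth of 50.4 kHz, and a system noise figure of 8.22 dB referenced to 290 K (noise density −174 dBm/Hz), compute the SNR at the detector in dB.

35.4 dB

Noise floor: N = −174 + 10 log₁₀(B) + NF
10 log₁₀(5.04×10⁴) = 47.02 dB
N = −174 + 47.02 + 8.22 = −118.76 dBm
SNR = P_sig − N = −83.4 − (−118.76) = 35.36 dB → 35.4 dB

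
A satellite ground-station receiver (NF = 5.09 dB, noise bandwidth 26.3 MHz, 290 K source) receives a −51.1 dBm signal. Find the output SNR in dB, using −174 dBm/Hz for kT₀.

43.6 dB

Noise floor: N = −174 + 10 log₁₀(B) + NF
10 log₁₀(2.63×10⁷) = 74.2 dB
N = −174 + 74.2 + 5.09 = −94.71 dBm
SNR = P_sig − N = −51.1 − (−94.71) = 43.61 dB → 43.6 dB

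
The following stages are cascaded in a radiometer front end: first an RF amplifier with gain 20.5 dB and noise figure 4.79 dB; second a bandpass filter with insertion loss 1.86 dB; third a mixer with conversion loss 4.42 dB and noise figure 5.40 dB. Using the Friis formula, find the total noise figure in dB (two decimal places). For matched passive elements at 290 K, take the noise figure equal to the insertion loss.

4.85 dB

Convert to linear (a loss of L dB is a gain of −L dB): F_i = 10^(NF_i/10), G_i = 10^(G_i,dB/10)
  Stage 1: F_1 = 10^(4.79/10) = 3.013, G_1 = 10^(20.5/10) = 112.2
  Stage 2: F_2 = 10^(1.86/10) = 1.535, G_2 = 10^(−1.86/10) = 0.6516
  Stage 3: F_3 = 10^(5.40/10) = 3.467, G_3 = 10^(−4.42/10) = 0.3614
Friis cascade:
  F = 3.013 + (1.535 − 1)/112.2 + (3.467 − 1)/73.11 = 3.052
NF = 10 log₁₀(3.052) = 4.85 dB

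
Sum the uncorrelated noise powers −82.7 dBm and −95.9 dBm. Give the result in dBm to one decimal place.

Convert to linear, add, convert back:
P₁ = 5.37×10⁻¹² W, P₂ = 2.57×10⁻¹³ W
P_tot = 5.63×10⁻¹² W → 10 log₁₀(P_tot / 10⁻³) = −82.5 dBm

−82.5 dBm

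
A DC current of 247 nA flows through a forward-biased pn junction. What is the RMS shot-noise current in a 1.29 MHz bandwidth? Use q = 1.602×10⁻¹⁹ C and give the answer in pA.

320 pA

I_n = √(2qI·B)
2qI·B = 2 × 1.602×10⁻¹⁹ × 2.47×10⁻⁷ × 1.29×10⁶ = 1.02×10⁻¹⁹ A²
I_n = √(1.02×10⁻¹⁹) = 3.20×10⁻¹⁰ A = 320 pA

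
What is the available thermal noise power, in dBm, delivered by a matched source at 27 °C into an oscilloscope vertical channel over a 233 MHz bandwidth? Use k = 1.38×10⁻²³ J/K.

−90.2 dBm

T = 27 °C + 273.15 = 300.15 K
P_n = kTB = 1.38×10⁻²³ × 300.15 × 2.33×10⁸ = 9.65×10⁻¹³ W
In dBm: 10 log₁₀(9.65×10⁻¹³ / 10⁻³) = −90.2 dBm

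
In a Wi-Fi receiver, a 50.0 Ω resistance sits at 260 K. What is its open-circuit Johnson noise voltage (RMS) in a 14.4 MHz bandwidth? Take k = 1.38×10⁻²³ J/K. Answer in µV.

3.21 µV

V_n = √(4kTRB)
4kTRB = 4 × 1.38×10⁻²³ × 260 × 5.00×10¹ × 1.44×10⁷ = 1.03×10⁻¹¹ V²
V_n = √(1.03×10⁻¹¹) = 3.21×10⁻⁶ V = 3.21 µV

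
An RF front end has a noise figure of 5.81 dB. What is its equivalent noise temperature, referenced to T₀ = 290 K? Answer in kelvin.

815 K

F = 10^(5.81/10) = 3.81066
T_e = (F − 1)·T₀ = (3.81066 − 1) × 290 = 815 K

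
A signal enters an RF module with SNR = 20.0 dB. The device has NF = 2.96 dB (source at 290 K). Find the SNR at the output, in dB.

17.04 dB

By definition F = SNR_in/SNR_out, so in dB: SNR_out = SNR_in − NF
SNR_out = 20.0 − 2.96 = 17.04 dB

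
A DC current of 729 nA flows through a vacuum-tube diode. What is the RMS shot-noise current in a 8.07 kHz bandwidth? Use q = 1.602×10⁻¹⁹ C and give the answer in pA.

43.4 pA

I_n = √(2qI·B)
2qI·B = 2 × 1.602×10⁻¹⁹ × 7.29×10⁻⁷ × 8.07×10³ = 1.88×10⁻²¹ A²
I_n = √(1.88×10⁻²¹) = 4.34×10⁻¹¹ A = 43.4 pA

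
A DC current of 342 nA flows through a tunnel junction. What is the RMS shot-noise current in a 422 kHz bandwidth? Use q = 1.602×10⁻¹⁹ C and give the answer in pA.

I_n = √(2qI·B)
2qI·B = 2 × 1.602×10⁻¹⁹ × 3.42×10⁻⁷ × 4.22×10⁵ = 4.62×10⁻²⁰ A²
I_n = √(4.62×10⁻²⁰) = 2.15×10⁻¹⁰ A = 215 pA

215 pA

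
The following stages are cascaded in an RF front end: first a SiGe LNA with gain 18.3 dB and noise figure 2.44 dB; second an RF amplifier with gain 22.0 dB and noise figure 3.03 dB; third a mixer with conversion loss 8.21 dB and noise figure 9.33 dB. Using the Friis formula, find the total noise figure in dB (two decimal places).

2.48 dB

Convert to linear (a loss of L dB is a gain of −L dB): F_i = 10^(NF_i/10), G_i = 10^(G_i,dB/10)
  Stage 1: F_1 = 10^(2.44/10) = 1.754, G_1 = 10^(18.3/10) = 67.61
  Stage 2: F_2 = 10^(3.03/10) = 2.009, G_2 = 10^(22.0/10) = 158.5
  Stage 3: F_3 = 10^(9.33/10) = 8.570, G_3 = 10^(−8.21/10) = 0.1510
Friis cascade:
  F = 1.754 + (2.009 − 1)/67.61 + (8.570 − 1)/1.072×10⁴ = 1.770
NF = 10 log₁₀(1.770) = 2.48 dB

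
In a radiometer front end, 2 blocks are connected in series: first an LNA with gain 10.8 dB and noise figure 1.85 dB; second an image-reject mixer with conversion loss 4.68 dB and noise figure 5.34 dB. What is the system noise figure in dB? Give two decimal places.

Convert to linear (a loss of L dB is a gain of −L dB): F_i = 10^(NF_i/10), G_i = 10^(G_i,dB/10)
  Stage 1: F_1 = 10^(1.85/10) = 1.531, G_1 = 10^(10.8/10) = 12.02
  Stage 2: F_2 = 10^(5.34/10) = 3.420, G_2 = 10^(−4.68/10) = 0.3404
Friis cascade:
  F = 1.531 + (3.420 − 1)/12.02 = 1.732
NF = 10 log₁₀(1.732) = 2.39 dB

2.39 dB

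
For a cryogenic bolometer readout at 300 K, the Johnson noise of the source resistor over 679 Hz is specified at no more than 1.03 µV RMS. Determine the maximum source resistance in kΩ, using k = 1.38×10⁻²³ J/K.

94.4 kΩ

Johnson–Nyquist: V_n = √(4kTRB) ⇒ R = V_n² / (4kTB)
4kTB = 4 × 1.38×10⁻²³ × 300 × 6.79×10² = 1.12×10⁻¹⁷
R = (1.03×10⁻⁶)² / 1.12×10⁻¹⁷ = 9.44×10⁴ Ω = 94.4 kΩ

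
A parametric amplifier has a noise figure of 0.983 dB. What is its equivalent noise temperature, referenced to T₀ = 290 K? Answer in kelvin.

73.7 K

F = 10^(0.983/10) = 1.25401
T_e = (F − 1)·T₀ = (1.25401 − 1) × 290 = 73.7 K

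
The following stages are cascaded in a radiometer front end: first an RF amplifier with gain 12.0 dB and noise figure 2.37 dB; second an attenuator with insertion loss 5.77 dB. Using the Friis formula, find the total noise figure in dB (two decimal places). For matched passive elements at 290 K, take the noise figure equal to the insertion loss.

Convert to linear (a loss of L dB is a gain of −L dB): F_i = 10^(NF_i/10), G_i = 10^(G_i,dB/10)
  Stage 1: F_1 = 10^(2.37/10) = 1.726, G_1 = 10^(12.0/10) = 15.85
  Stage 2: F_2 = 10^(5.77/10) = 3.776, G_2 = 10^(−5.77/10) = 0.2649
Friis cascade:
  F = 1.726 + (3.776 − 1)/15.85 = 1.901
NF = 10 log₁₀(1.901) = 2.79 dB

2.79 dB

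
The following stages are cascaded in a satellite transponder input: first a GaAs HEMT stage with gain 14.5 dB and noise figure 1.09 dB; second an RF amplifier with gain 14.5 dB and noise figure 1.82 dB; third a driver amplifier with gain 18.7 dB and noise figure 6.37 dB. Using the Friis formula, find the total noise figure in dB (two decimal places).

Convert to linear (a loss of L dB is a gain of −L dB): F_i = 10^(NF_i/10), G_i = 10^(G_i,dB/10)
  Stage 1: F_1 = 10^(1.09/10) = 1.285, G_1 = 10^(14.5/10) = 28.18
  Stage 2: F_2 = 10^(1.82/10) = 1.521, G_2 = 10^(14.5/10) = 28.18
  Stage 3: F_3 = 10^(6.37/10) = 4.335, G_3 = 10^(18.7/10) = 74.13
Friis cascade:
  F = 1.285 + (1.521 − 1)/28.18 + (4.335 − 1)/794.3 = 1.308
NF = 10 log₁₀(1.308) = 1.17 dB

1.17 dB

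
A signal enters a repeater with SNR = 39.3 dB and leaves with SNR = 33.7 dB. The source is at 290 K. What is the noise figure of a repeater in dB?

5.6 dB

NF (dB) = SNR_in(dB) − SNR_out(dB) when the source is at T₀
NF = 39.3 − 33.7 = 5.6 dB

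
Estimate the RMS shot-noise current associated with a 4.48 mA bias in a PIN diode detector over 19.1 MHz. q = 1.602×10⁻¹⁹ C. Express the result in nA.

166 nA

I_n = √(2qI·B)
2qI·B = 2 × 1.602×10⁻¹⁹ × 4.48×10⁻³ × 1.91×10⁷ = 2.74×10⁻¹⁴ A²
I_n = √(2.74×10⁻¹⁴) = 1.66×10⁻⁷ A = 166 nA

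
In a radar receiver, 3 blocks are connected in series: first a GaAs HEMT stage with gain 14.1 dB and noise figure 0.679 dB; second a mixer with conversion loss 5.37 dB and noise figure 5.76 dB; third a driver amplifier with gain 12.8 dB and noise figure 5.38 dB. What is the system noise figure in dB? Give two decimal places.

2.06 dB

Convert to linear (a loss of L dB is a gain of −L dB): F_i = 10^(NF_i/10), G_i = 10^(G_i,dB/10)
  Stage 1: F_1 = 10^(0.679/10) = 1.169, G_1 = 10^(14.1/10) = 25.70
  Stage 2: F_2 = 10^(5.76/10) = 3.767, G_2 = 10^(−5.37/10) = 0.2904
  Stage 3: F_3 = 10^(5.38/10) = 3.451, G_3 = 10^(12.8/10) = 19.05
Friis cascade:
  F = 1.169 + (3.767 − 1)/25.70 + (3.451 − 1)/7.464 = 1.605
NF = 10 log₁₀(1.605) = 2.06 dB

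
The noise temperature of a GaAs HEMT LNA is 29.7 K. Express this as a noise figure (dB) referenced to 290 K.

0.423 dB

F = 1 + T_e/T₀ = 1 + 29.7/290 = 1.10241
NF = 10 log₁₀(1.10241) = 0.423 dB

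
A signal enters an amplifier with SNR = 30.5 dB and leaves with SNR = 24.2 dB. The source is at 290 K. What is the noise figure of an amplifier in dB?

NF (dB) = SNR_in(dB) − SNR_out(dB) when the source is at T₀
NF = 30.5 − 24.2 = 6.3 dB

6.3 dB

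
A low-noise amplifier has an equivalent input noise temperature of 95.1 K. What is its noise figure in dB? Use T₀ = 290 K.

F = 1 + T_e/T₀ = 1 + 95.1/290 = 1.32793
NF = 10 log₁₀(1.32793) = 1.23 dB

1.23 dB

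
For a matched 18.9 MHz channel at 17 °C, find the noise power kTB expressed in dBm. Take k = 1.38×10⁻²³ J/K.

T = 17 °C + 273.15 = 290.15 K
P_n = kTB = 1.38×10⁻²³ × 290.15 × 1.89×10⁷ = 7.57×10⁻¹⁴ W
In dBm: 10 log₁₀(7.57×10⁻¹⁴ / 10⁻³) = −101.2 dBm

−101.2 dBm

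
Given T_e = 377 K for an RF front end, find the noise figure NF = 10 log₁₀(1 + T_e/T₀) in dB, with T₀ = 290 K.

3.62 dB

F = 1 + T_e/T₀ = 1 + 377/290 = 2.3
NF = 10 log₁₀(2.3) = 3.62 dB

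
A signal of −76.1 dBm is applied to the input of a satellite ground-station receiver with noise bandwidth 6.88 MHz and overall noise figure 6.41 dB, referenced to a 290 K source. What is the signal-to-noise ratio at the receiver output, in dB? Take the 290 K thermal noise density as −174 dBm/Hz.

23.1 dB

Noise floor: N = −174 + 10 log₁₀(B) + NF
10 log₁₀(6.88×10⁶) = 68.38 dB
N = −174 + 68.38 + 6.41 = −99.21 dBm
SNR = P_sig − N = −76.1 − (−99.21) = 23.11 dB → 23.1 dB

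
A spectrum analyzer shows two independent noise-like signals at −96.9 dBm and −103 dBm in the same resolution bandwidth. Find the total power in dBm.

Convert to linear, add, convert back:
P₁ = 2.04×10⁻¹³ W, P₂ = 5.01×10⁻¹⁴ W
P_tot = 2.54×10⁻¹³ W → 10 log₁₀(P_tot / 10⁻³) = −95.9 dBm

−95.9 dBm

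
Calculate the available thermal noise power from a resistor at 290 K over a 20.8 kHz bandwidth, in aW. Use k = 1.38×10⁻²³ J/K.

83.2 aW

P_n = kTB = 1.38×10⁻²³ × 290 × 2.08×10⁴ = 8.32×10⁻¹⁷ W = 83.2 aW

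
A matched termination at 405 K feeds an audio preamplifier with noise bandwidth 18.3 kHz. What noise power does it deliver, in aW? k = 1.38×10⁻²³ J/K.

P_n = kTB = 1.38×10⁻²³ × 405 × 1.83×10⁴ = 1.02×10⁻¹⁶ W = 102 aW

102 aW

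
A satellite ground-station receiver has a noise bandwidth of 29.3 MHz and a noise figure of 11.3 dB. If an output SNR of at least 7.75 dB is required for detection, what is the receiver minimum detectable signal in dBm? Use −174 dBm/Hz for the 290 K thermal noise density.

Sensitivity = −174 + 10 log₁₀(B) + NF + SNR_min
= −174 + 74.67 + 11.3 + 7.75
= −80.28 dBm → −80.3 dBm

−80.3 dBm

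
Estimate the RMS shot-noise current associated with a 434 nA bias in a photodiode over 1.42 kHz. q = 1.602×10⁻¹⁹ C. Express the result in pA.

I_n = √(2qI·B)
2qI·B = 2 × 1.602×10⁻¹⁹ × 4.34×10⁻⁷ × 1.42×10³ = 1.97×10⁻²² A²
I_n = √(1.97×10⁻²²) = 1.41×10⁻¹¹ A = 14.1 pA

14.1 pA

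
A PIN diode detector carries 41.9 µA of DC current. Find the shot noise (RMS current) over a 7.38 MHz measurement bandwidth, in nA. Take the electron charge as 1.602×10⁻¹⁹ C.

I_n = √(2qI·B)
2qI·B = 2 × 1.602×10⁻¹⁹ × 4.19×10⁻⁵ × 7.38×10⁶ = 9.91×10⁻¹⁷ A²
I_n = √(9.91×10⁻¹⁷) = 9.95×10⁻⁹ A = 9.95 nA

9.95 nA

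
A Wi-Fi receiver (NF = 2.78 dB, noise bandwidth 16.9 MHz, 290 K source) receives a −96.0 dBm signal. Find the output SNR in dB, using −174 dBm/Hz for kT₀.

Noise floor: N = −174 + 10 log₁₀(B) + NF
10 log₁₀(1.69×10⁷) = 72.28 dB
N = −174 + 72.28 + 2.78 = −98.94 dBm
SNR = P_sig − N = −96.0 − (−98.94) = 2.94 dB → 2.9 dB

2.9 dB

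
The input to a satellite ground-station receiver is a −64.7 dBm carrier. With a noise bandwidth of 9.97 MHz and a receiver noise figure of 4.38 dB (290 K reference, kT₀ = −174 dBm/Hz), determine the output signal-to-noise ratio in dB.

34.9 dB

Noise floor: N = −174 + 10 log₁₀(B) + NF
10 log₁₀(9.97×10⁶) = 69.99 dB
N = −174 + 69.99 + 4.38 = −99.63 dBm
SNR = P_sig − N = −64.7 − (−99.63) = 34.93 dB → 34.9 dB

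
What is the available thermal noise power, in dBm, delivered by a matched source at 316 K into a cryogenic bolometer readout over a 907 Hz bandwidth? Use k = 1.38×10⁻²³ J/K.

−144.0 dBm

P_n = kTB = 1.38×10⁻²³ × 316 × 9.07×10² = 3.96×10⁻¹⁸ W
In dBm: 10 log₁₀(3.96×10⁻¹⁸ / 10⁻³) = −144.0 dBm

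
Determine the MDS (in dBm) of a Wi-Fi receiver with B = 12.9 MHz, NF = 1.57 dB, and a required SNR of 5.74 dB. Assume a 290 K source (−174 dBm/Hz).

−95.6 dBm

Sensitivity = −174 + 10 log₁₀(B) + NF + SNR_min
= −174 + 71.11 + 1.57 + 5.74
= −95.58 dBm → −95.6 dBm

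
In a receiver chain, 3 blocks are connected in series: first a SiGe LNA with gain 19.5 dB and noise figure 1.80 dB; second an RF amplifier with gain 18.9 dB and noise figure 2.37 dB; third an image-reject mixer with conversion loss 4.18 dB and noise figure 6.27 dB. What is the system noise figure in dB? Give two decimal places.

Convert to linear (a loss of L dB is a gain of −L dB): F_i = 10^(NF_i/10), G_i = 10^(G_i,dB/10)
  Stage 1: F_1 = 10^(1.80/10) = 1.514, G_1 = 10^(19.5/10) = 89.13
  Stage 2: F_2 = 10^(2.37/10) = 1.726, G_2 = 10^(18.9/10) = 77.62
  Stage 3: F_3 = 10^(6.27/10) = 4.236, G_3 = 10^(−4.18/10) = 0.3819
Friis cascade:
  F = 1.514 + (1.726 − 1)/89.13 + (4.236 − 1)/6918 = 1.522
NF = 10 log₁₀(1.522) = 1.82 dB

1.82 dB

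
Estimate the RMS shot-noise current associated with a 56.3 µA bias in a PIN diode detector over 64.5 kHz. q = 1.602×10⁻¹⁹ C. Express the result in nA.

1.08 nA

I_n = √(2qI·B)
2qI·B = 2 × 1.602×10⁻¹⁹ × 5.63×10⁻⁵ × 6.45×10⁴ = 1.16×10⁻¹⁸ A²
I_n = √(1.16×10⁻¹⁸) = 1.08×10⁻⁹ A = 1.08 nA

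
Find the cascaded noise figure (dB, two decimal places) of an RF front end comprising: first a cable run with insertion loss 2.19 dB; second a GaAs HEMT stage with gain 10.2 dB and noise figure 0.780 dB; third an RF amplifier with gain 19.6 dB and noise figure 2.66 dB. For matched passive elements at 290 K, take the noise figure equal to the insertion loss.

Convert to linear (a loss of L dB is a gain of −L dB): F_i = 10^(NF_i/10), G_i = 10^(G_i,dB/10)
  Stage 1: F_1 = 10^(2.19/10) = 1.656, G_1 = 10^(−2.19/10) = 0.6039
  Stage 2: F_2 = 10^(0.780/10) = 1.197, G_2 = 10^(10.2/10) = 10.47
  Stage 3: F_3 = 10^(2.66/10) = 1.845, G_3 = 10^(19.6/10) = 91.20
Friis cascade:
  F = 1.656 + (1.197 − 1)/0.6039 + (1.845 − 1)/6.324 = 2.115
NF = 10 log₁₀(2.115) = 3.25 dB

3.25 dB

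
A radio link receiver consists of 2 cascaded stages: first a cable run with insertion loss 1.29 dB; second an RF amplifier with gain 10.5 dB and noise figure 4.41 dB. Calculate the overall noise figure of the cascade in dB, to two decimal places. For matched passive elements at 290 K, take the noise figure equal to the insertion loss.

Convert to linear (a loss of L dB is a gain of −L dB): F_i = 10^(NF_i/10), G_i = 10^(G_i,dB/10)
  Stage 1: F_1 = 10^(1.29/10) = 1.346, G_1 = 10^(−1.29/10) = 0.7430
  Stage 2: F_2 = 10^(4.41/10) = 2.761, G_2 = 10^(10.5/10) = 11.22
Friis cascade:
  F = 1.346 + (2.761 − 1)/0.7430 = 3.715
NF = 10 log₁₀(3.715) = 5.70 dB

5.70 dB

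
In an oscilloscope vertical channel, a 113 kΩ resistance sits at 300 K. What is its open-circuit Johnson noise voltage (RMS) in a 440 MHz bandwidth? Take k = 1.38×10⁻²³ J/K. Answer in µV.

907 µV

V_n = √(4kTRB)
4kTRB = 4 × 1.38×10⁻²³ × 300 × 1.13×10⁵ × 4.40×10⁸ = 8.23×10⁻⁷ V²
V_n = √(8.23×10⁻⁷) = 9.07×10⁻⁴ V = 907 µV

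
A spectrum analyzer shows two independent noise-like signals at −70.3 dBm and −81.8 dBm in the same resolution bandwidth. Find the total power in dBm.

−70.0 dBm

Convert to linear, add, convert back:
P₁ = 9.33×10⁻¹¹ W, P₂ = 6.61×10⁻¹² W
P_tot = 9.99×10⁻¹¹ W → 10 log₁₀(P_tot / 10⁻³) = −70.0 dBm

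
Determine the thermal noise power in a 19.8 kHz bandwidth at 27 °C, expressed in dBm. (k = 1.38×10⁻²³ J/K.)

T = 27 °C + 273.15 = 300.15 K
P_n = kTB = 1.38×10⁻²³ × 300.15 × 1.98×10⁴ = 8.20×10⁻¹⁷ W
In dBm: 10 log₁₀(8.20×10⁻¹⁷ / 10⁻³) = −130.9 dBm

−130.9 dBm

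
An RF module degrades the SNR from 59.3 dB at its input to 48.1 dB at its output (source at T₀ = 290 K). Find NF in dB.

NF (dB) = SNR_in(dB) − SNR_out(dB) when the source is at T₀
NF = 59.3 − 48.1 = 11.2 dB

11.2 dB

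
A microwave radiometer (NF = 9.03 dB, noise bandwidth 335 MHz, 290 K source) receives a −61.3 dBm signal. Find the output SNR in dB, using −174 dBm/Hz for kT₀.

18.4 dB

Noise floor: N = −174 + 10 log₁₀(B) + NF
10 log₁₀(3.35×10⁸) = 85.25 dB
N = −174 + 85.25 + 9.03 = −79.72 dBm
SNR = P_sig − N = −61.3 − (−79.72) = 18.42 dB → 18.4 dB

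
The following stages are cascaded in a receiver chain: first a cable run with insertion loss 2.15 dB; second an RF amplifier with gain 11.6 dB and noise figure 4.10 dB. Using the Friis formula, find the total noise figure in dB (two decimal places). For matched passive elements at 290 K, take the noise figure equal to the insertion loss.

6.25 dB

Convert to linear (a loss of L dB is a gain of −L dB): F_i = 10^(NF_i/10), G_i = 10^(G_i,dB/10)
  Stage 1: F_1 = 10^(2.15/10) = 1.641, G_1 = 10^(−2.15/10) = 0.6095
  Stage 2: F_2 = 10^(4.10/10) = 2.570, G_2 = 10^(11.6/10) = 14.45
Friis cascade:
  F = 1.641 + (2.570 − 1)/0.6095 = 4.217
NF = 10 log₁₀(4.217) = 6.25 dB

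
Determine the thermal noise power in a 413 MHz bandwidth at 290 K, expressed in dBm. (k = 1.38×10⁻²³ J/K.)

P_n = kTB = 1.38×10⁻²³ × 290 × 4.13×10⁸ = 1.65×10⁻¹² W
In dBm: 10 log₁₀(1.65×10⁻¹² / 10⁻³) = −87.8 dBm

−87.8 dBm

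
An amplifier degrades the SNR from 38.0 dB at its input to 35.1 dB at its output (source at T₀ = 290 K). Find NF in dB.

NF (dB) = SNR_in(dB) − SNR_out(dB) when the source is at T₀
NF = 38.0 − 35.1 = 2.9 dB

2.9 dB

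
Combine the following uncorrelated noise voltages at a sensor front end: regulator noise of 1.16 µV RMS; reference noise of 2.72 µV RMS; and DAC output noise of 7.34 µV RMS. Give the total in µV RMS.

7.91 µV

Uncorrelated sources add in power (mean-square): V_tot = √(ΣV_i²)
V_tot = √[(1.16×10⁻⁶)² + (2.72×10⁻⁶)² + (7.34×10⁻⁶)²] = 7.91×10⁻⁶ V = 7.91 µV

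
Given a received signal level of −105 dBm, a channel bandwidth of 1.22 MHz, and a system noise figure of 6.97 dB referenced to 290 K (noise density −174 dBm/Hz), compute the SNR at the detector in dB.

1.2 dB

Noise floor: N = −174 + 10 log₁₀(B) + NF
10 log₁₀(1.22×10⁶) = 60.86 dB
N = −174 + 60.86 + 6.97 = −106.17 dBm
SNR = P_sig − N = −105 − (−106.17) = 1.17 dB → 1.2 dB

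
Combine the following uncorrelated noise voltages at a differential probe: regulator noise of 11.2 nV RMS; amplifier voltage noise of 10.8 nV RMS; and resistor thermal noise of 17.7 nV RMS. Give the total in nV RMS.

Uncorrelated sources add in power (mean-square): V_tot = √(ΣV_i²)
V_tot = √[(1.12×10⁻⁸)² + (1.08×10⁻⁸)² + (1.77×10⁻⁸)²] = 2.36×10⁻⁸ V = 23.6 nV

23.6 nV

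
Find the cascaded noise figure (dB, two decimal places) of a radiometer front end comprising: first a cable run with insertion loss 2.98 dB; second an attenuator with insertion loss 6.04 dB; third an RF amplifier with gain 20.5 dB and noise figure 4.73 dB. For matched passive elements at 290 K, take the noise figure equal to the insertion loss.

13.75 dB

Convert to linear (a loss of L dB is a gain of −L dB): F_i = 10^(NF_i/10), G_i = 10^(G_i,dB/10)
  Stage 1: F_1 = 10^(2.98/10) = 1.986, G_1 = 10^(−2.98/10) = 0.5035
  Stage 2: F_2 = 10^(6.04/10) = 4.018, G_2 = 10^(−6.04/10) = 0.2489
  Stage 3: F_3 = 10^(4.73/10) = 2.972, G_3 = 10^(20.5/10) = 112.2
Friis cascade:
  F = 1.986 + (4.018 − 1)/0.5035 + (2.972 − 1)/0.1253 = 23.71
NF = 10 log₁₀(23.71) = 13.75 dB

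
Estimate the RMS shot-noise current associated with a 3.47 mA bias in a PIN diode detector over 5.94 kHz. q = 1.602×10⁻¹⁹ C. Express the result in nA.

2.57 nA

I_n = √(2qI·B)
2qI·B = 2 × 1.602×10⁻¹⁹ × 3.47×10⁻³ × 5.94×10³ = 6.60×10⁻¹⁸ A²
I_n = √(6.60×10⁻¹⁸) = 2.57×10⁻⁹ A = 2.57 nA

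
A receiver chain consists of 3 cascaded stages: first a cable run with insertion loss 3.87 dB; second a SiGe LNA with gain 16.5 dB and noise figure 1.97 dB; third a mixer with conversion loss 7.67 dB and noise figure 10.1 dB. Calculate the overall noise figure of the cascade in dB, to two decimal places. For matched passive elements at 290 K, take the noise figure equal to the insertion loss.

6.38 dB

Convert to linear (a loss of L dB is a gain of −L dB): F_i = 10^(NF_i/10), G_i = 10^(G_i,dB/10)
  Stage 1: F_1 = 10^(3.87/10) = 2.438, G_1 = 10^(−3.87/10) = 0.4102
  Stage 2: F_2 = 10^(1.97/10) = 1.574, G_2 = 10^(16.5/10) = 44.67
  Stage 3: F_3 = 10^(10.1/10) = 10.23, G_3 = 10^(−7.67/10) = 0.1710
Friis cascade:
  F = 2.438 + (1.574 − 1)/0.4102 + (10.23 − 1)/18.32 = 4.341
NF = 10 log₁₀(4.341) = 6.38 dB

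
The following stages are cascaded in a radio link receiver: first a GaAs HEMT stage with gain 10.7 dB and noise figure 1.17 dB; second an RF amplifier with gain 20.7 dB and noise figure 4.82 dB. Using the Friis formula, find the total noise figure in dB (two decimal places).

Convert to linear (a loss of L dB is a gain of −L dB): F_i = 10^(NF_i/10), G_i = 10^(G_i,dB/10)
  Stage 1: F_1 = 10^(1.17/10) = 1.309, G_1 = 10^(10.7/10) = 11.75
  Stage 2: F_2 = 10^(4.82/10) = 3.034, G_2 = 10^(20.7/10) = 117.5
Friis cascade:
  F = 1.309 + (3.034 − 1)/11.75 = 1.482
NF = 10 log₁₀(1.482) = 1.71 dB

1.71 dB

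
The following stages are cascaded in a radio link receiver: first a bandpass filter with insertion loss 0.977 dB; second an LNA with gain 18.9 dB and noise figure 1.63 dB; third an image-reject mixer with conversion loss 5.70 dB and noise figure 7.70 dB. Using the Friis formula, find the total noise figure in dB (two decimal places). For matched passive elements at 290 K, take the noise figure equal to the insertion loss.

2.79 dB

Convert to linear (a loss of L dB is a gain of −L dB): F_i = 10^(NF_i/10), G_i = 10^(G_i,dB/10)
  Stage 1: F_1 = 10^(0.977/10) = 1.252, G_1 = 10^(−0.977/10) = 0.7985
  Stage 2: F_2 = 10^(1.63/10) = 1.455, G_2 = 10^(18.9/10) = 77.62
  Stage 3: F_3 = 10^(7.70/10) = 5.888, G_3 = 10^(−5.70/10) = 0.2692
Friis cascade:
  F = 1.252 + (1.455 − 1)/0.7985 + (5.888 − 1)/61.99 = 1.901
NF = 10 log₁₀(1.901) = 2.79 dB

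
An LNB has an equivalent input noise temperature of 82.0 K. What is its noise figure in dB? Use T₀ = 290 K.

F = 1 + T_e/T₀ = 1 + 82.0/290 = 1.28276
NF = 10 log₁₀(1.28276) = 1.08 dB

1.08 dB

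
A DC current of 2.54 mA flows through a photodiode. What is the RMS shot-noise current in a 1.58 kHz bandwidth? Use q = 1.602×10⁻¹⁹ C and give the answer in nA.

1.13 nA

I_n = √(2qI·B)
2qI·B = 2 × 1.602×10⁻¹⁹ × 2.54×10⁻³ × 1.58×10³ = 1.29×10⁻¹⁸ A²
I_n = √(1.29×10⁻¹⁸) = 1.13×10⁻⁹ A = 1.13 nA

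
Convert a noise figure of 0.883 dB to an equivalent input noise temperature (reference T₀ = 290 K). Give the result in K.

F = 10^(0.883/10) = 1.22546
T_e = (F − 1)·T₀ = (1.22546 − 1) × 290 = 65.4 K

65.4 K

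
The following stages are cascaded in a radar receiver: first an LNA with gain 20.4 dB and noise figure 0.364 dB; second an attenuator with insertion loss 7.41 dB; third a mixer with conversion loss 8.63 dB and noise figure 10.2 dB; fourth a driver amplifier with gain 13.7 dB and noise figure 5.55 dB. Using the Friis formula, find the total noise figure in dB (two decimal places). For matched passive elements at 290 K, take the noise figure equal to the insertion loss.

Convert to linear (a loss of L dB is a gain of −L dB): F_i = 10^(NF_i/10), G_i = 10^(G_i,dB/10)
  Stage 1: F_1 = 10^(0.364/10) = 1.087, G_1 = 10^(20.4/10) = 109.6
  Stage 2: F_2 = 10^(7.41/10) = 5.508, G_2 = 10^(−7.41/10) = 0.1816
  Stage 3: F_3 = 10^(10.2/10) = 10.47, G_3 = 10^(−8.63/10) = 0.1371
  Stage 4: F_4 = 10^(5.55/10) = 3.589, G_4 = 10^(13.7/10) = 23.44
Friis cascade:
  F = 1.087 + (5.508 − 1)/109.6 + (10.47 − 1)/19.91 + (3.589 − 1)/2.729 = 2.553
NF = 10 log₁₀(2.553) = 4.07 dB

4.07 dB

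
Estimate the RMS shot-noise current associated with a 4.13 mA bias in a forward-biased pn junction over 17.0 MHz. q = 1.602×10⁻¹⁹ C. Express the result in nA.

I_n = √(2qI·B)
2qI·B = 2 × 1.602×10⁻¹⁹ × 4.13×10⁻³ × 1.70×10⁷ = 2.25×10⁻¹⁴ A²
I_n = √(2.25×10⁻¹⁴) = 1.50×10⁻⁷ A = 150 nA

150 nA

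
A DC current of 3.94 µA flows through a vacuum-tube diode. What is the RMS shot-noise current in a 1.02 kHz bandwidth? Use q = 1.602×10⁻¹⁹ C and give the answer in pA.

I_n = √(2qI·B)
2qI·B = 2 × 1.602×10⁻¹⁹ × 3.94×10⁻⁶ × 1.02×10³ = 1.29×10⁻²¹ A²
I_n = √(1.29×10⁻²¹) = 3.59×10⁻¹¹ A = 35.9 pA

35.9 pA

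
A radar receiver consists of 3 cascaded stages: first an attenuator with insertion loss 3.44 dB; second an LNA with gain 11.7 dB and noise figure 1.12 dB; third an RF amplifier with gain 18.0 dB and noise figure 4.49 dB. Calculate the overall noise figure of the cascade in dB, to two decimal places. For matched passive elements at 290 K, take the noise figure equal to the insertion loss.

Convert to linear (a loss of L dB is a gain of −L dB): F_i = 10^(NF_i/10), G_i = 10^(G_i,dB/10)
  Stage 1: F_1 = 10^(3.44/10) = 2.208, G_1 = 10^(−3.44/10) = 0.4529
  Stage 2: F_2 = 10^(1.12/10) = 1.294, G_2 = 10^(11.7/10) = 14.79
  Stage 3: F_3 = 10^(4.49/10) = 2.812, G_3 = 10^(18.0/10) = 63.10
Friis cascade:
  F = 2.208 + (1.294 − 1)/0.4529 + (2.812 − 1)/6.699 = 3.128
NF = 10 log₁₀(3.128) = 4.95 dB

4.95 dB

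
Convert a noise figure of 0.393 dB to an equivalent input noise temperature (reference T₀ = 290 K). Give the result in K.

27.5 K

F = 10^(0.393/10) = 1.09471
T_e = (F − 1)·T₀ = (1.09471 − 1) × 290 = 27.5 K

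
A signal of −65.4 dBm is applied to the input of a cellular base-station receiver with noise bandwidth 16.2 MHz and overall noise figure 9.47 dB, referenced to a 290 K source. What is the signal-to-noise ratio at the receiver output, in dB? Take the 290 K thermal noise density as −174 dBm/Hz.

Noise floor: N = −174 + 10 log₁₀(B) + NF
10 log₁₀(1.62×10⁷) = 72.1 dB
N = −174 + 72.1 + 9.47 = −92.43 dBm
SNR = P_sig − N = −65.4 − (−92.43) = 27.03 dB → 27.0 dB

27.0 dB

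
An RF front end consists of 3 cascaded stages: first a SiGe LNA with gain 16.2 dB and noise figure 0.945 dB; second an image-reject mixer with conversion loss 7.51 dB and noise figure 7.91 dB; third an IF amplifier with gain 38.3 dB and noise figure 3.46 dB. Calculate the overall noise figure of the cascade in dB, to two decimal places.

Convert to linear (a loss of L dB is a gain of −L dB): F_i = 10^(NF_i/10), G_i = 10^(G_i,dB/10)
  Stage 1: F_1 = 10^(0.945/10) = 1.243, G_1 = 10^(16.2/10) = 41.69
  Stage 2: F_2 = 10^(7.91/10) = 6.180, G_2 = 10^(−7.51/10) = 0.1774
  Stage 3: F_3 = 10^(3.46/10) = 2.218, G_3 = 10^(38.3/10) = 6761
Friis cascade:
  F = 1.243 + (6.180 − 1)/41.69 + (2.218 − 1)/7.396 = 1.532
NF = 10 log₁₀(1.532) = 1.85 dB

1.85 dB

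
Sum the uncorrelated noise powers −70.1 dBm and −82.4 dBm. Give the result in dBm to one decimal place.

−69.9 dBm

Convert to linear, add, convert back:
P₁ = 9.77×10⁻¹¹ W, P₂ = 5.75×10⁻¹² W
P_tot = 1.03×10⁻¹⁰ W → 10 log₁₀(P_tot / 10⁻³) = −69.9 dBm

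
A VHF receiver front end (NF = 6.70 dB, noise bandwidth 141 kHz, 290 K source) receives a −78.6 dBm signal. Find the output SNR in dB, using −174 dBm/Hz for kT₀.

Noise floor: N = −174 + 10 log₁₀(B) + NF
10 log₁₀(1.41×10⁵) = 51.49 dB
N = −174 + 51.49 + 6.70 = −115.81 dBm
SNR = P_sig − N = −78.6 − (−115.81) = 37.21 dB → 37.2 dB

37.2 dB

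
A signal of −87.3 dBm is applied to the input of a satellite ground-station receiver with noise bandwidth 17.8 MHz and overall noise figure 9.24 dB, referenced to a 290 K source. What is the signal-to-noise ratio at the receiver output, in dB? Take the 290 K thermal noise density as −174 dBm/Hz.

Noise floor: N = −174 + 10 log₁₀(B) + NF
10 log₁₀(1.78×10⁷) = 72.5 dB
N = −174 + 72.5 + 9.24 = −92.26 dBm
SNR = P_sig − N = −87.3 − (−92.26) = 4.96 dB → 5.0 dB

5.0 dB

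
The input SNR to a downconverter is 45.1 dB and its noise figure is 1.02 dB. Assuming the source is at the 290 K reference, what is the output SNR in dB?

44.08 dB

By definition F = SNR_in/SNR_out, so in dB: SNR_out = SNR_in − NF
SNR_out = 45.1 − 1.02 = 44.08 dB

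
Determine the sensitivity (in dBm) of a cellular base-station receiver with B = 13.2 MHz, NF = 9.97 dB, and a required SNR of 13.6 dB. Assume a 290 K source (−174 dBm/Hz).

−79.2 dBm

Sensitivity = −174 + 10 log₁₀(B) + NF + SNR_min
= −174 + 71.21 + 9.97 + 13.6
= −79.22 dBm → −79.2 dBm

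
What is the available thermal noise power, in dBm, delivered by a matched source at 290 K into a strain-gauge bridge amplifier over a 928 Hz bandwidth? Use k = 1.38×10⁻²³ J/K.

P_n = kTB = 1.38×10⁻²³ × 290 × 9.28×10² = 3.71×10⁻¹⁸ W
In dBm: 10 log₁₀(3.71×10⁻¹⁸ / 10⁻³) = −144.3 dBm

−144.3 dBm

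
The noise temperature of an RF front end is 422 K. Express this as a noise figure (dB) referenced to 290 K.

F = 1 + T_e/T₀ = 1 + 422/290 = 2.45517
NF = 10 log₁₀(2.45517) = 3.90 dB

3.90 dB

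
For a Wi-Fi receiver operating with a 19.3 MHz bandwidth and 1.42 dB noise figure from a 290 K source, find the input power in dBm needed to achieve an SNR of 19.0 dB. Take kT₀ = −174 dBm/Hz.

Sensitivity = −174 + 10 log₁₀(B) + NF + SNR_min
= −174 + 72.86 + 1.42 + 19.0
= −80.72 dBm → −80.7 dBm

−80.7 dBm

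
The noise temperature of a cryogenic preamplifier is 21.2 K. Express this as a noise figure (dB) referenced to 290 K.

F = 1 + T_e/T₀ = 1 + 21.2/290 = 1.0731
NF = 10 log₁₀(1.0731) = 0.306 dB

0.306 dB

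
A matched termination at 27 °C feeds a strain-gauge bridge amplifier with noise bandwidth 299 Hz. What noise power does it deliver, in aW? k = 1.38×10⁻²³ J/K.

1.24 aW

T = 27 °C + 273.15 = 300.15 K
P_n = kTB = 1.38×10⁻²³ × 300.15 × 2.99×10² = 1.24×10⁻¹⁸ W = 1.24 aW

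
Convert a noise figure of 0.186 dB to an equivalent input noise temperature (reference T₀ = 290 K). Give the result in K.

F = 10^(0.186/10) = 1.04376
T_e = (F − 1)·T₀ = (1.04376 − 1) × 290 = 12.7 K

12.7 K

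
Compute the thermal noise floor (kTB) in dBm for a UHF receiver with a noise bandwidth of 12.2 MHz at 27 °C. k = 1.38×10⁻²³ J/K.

T = 27 °C + 273.15 = 300.15 K
P_n = kTB = 1.38×10⁻²³ × 300.15 × 1.22×10⁷ = 5.05×10⁻¹⁴ W
In dBm: 10 log₁₀(5.05×10⁻¹⁴ / 10⁻³) = −103.0 dBm

−103.0 dBm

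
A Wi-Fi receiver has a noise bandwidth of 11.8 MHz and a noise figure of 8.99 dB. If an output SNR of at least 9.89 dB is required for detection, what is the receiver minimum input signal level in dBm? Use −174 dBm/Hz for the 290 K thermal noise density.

Sensitivity = −174 + 10 log₁₀(B) + NF + SNR_min
= −174 + 70.72 + 8.99 + 9.89
= −84.40 dBm → −84.4 dBm

−84.4 dBm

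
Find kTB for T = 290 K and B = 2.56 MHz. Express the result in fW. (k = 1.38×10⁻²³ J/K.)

10.2 fW

P_n = kTB = 1.38×10⁻²³ × 290 × 2.56×10⁶ = 1.02×10⁻¹⁴ W = 10.2 fW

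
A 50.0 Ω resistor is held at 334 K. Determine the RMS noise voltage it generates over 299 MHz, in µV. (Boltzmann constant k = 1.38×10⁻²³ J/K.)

16.6 µV

V_n = √(4kTRB)
4kTRB = 4 × 1.38×10⁻²³ × 334 × 5.00×10¹ × 2.99×10⁸ = 2.76×10⁻¹⁰ V²
V_n = √(2.76×10⁻¹⁰) = 1.66×10⁻⁵ V = 16.6 µV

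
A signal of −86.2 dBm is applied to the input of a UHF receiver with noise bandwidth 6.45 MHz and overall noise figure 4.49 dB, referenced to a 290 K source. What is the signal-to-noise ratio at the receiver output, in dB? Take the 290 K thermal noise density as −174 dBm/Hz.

15.2 dB

Noise floor: N = −174 + 10 log₁₀(B) + NF
10 log₁₀(6.45×10⁶) = 68.1 dB
N = −174 + 68.1 + 4.49 = −101.41 dBm
SNR = P_sig − N = −86.2 − (−101.41) = 15.21 dB → 15.2 dB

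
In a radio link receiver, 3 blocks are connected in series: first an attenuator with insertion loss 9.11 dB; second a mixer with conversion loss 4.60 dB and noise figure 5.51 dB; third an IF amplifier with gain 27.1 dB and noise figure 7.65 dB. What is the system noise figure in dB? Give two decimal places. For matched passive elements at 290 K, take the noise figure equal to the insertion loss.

21.53 dB

Convert to linear (a loss of L dB is a gain of −L dB): F_i = 10^(NF_i/10), G_i = 10^(G_i,dB/10)
  Stage 1: F_1 = 10^(9.11/10) = 8.147, G_1 = 10^(−9.11/10) = 0.1227
  Stage 2: F_2 = 10^(5.51/10) = 3.556, G_2 = 10^(−4.60/10) = 0.3467
  Stage 3: F_3 = 10^(7.65/10) = 5.821, G_3 = 10^(27.1/10) = 512.9
Friis cascade:
  F = 8.147 + (3.556 − 1)/0.1227 + (5.821 − 1)/0.04256 = 142.2
NF = 10 log₁₀(142.2) = 21.53 dB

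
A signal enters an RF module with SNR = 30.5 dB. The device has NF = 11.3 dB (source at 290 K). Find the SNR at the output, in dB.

19.2 dB

By definition F = SNR_in/SNR_out, so in dB: SNR_out = SNR_in − NF
SNR_out = 30.5 − 11.3 = 19.2 dB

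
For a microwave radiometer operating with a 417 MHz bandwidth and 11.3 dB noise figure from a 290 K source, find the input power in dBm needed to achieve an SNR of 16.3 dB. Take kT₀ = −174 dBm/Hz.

Sensitivity = −174 + 10 log₁₀(B) + NF + SNR_min
= −174 + 86.2 + 11.3 + 16.3
= −60.2 dBm → −60.2 dBm

−60.2 dBm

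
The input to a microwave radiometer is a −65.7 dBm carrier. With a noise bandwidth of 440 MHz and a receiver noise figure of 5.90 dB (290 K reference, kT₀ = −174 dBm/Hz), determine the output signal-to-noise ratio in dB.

16.0 dB

Noise floor: N = −174 + 10 log₁₀(B) + NF
10 log₁₀(4.40×10⁸) = 86.43 dB
N = −174 + 86.43 + 5.90 = −81.67 dBm
SNR = P_sig − N = −65.7 − (−81.67) = 15.97 dB → 16.0 dB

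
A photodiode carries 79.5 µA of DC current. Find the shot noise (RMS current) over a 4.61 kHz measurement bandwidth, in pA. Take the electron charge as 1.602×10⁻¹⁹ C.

I_n = √(2qI·B)
2qI·B = 2 × 1.602×10⁻¹⁹ × 7.95×10⁻⁵ × 4.61×10³ = 1.17×10⁻¹⁹ A²
I_n = √(1.17×10⁻¹⁹) = 3.43×10⁻¹⁰ A = 343 pA

343 pA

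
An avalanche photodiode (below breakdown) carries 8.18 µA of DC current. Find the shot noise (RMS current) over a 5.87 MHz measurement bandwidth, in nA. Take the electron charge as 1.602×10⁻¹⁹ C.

I_n = √(2qI·B)
2qI·B = 2 × 1.602×10⁻¹⁹ × 8.18×10⁻⁶ × 5.87×10⁶ = 1.54×10⁻¹⁷ A²
I_n = √(1.54×10⁻¹⁷) = 3.92×10⁻⁹ A = 3.92 nA

3.92 nA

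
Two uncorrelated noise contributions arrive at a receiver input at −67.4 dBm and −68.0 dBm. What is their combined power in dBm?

−64.7 dBm

Convert to linear, add, convert back:
P₁ = 1.82×10⁻¹⁰ W, P₂ = 1.58×10⁻¹⁰ W
P_tot = 3.40×10⁻¹⁰ W → 10 log₁₀(P_tot / 10⁻³) = −64.7 dBm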